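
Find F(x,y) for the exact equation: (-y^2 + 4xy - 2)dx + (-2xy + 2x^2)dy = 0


Check exactness: ∂M/∂y = -2y + 4x and ∂N/∂x = -2y + 4x; equal, so the equation is exact.
Integrate M with respect to x (treating y as constant): ∫M dx = -xy^2 + 2x^2y - 2x + h(y).
Differentiate w.r.t. y and set equal to N: all terms match, so h'(y) = 0 and h is a constant absorbed into C.
General solution: -xy^2 + 2x^2y - 2x = C.


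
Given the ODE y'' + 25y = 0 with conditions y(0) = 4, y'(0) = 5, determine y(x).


Characteristic roots of r² + 25 = 0 are ±5i, so y = C₁cos(5x) + C₂sin(5x).
Apply y(0) = 4: C₁ = 4. Differentiate and apply y'(0) = 5: 5·C₂ = 5, so C₂ = 1.
Particular solution: y = 4cos(5x) + sin(5x).


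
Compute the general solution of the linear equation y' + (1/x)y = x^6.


P(x) = 1/x ⇒ μ = x^1.
(x^1 y)' = x^7 ⇒ x^1 y = x^8/(8) + C.
Solve for y: y = (1/8)x^7 + C/x^1.


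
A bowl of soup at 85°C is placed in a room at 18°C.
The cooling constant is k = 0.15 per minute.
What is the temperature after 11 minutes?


Newton's law: dT/dt = -k(T - T_a) has solution T(t) = T_a + (T₀ - T_a)e^(-kt).
Plug in T_a = 18, T₀ = 85, k = 0.15, t = 11: T(11) = 18 + (67)e^(-1.65) ≈ 30.9°C.


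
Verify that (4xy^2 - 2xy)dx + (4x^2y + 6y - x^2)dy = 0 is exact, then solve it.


Check exactness: ∂M/∂y = 8xy - 2x and ∂N/∂x = 8xy - 2x; equal, so the equation is exact.
Integrate M with respect to x (treating y as constant): ∫M dx = 2x^2y^2 - x^2y + h(y).
Differentiate w.r.t. y and set equal to N: the x-dependent terms already match, leaving h'(y) = 6y. Integrate: h(y) = 3y^2.
So F(x,y) = 2x^2y^2 + 3y^2 - x^2y.
General solution: 2x^2y^2 + 3y^2 - x^2y = C.


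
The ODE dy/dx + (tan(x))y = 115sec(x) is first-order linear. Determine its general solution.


P(x) = tan(x) ⇒ μ = e^(∫tan(x)dx) = sec(x).
(sec(x) y)' = 115sec²(x) ⇒ sec(x) y = 115tan(x) + C.
Multiply by cos(x): y = 115sin(x) + C·cos(x).


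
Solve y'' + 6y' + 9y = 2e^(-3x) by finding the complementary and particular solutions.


Characteristic polynomial (r + 3)² = 0; repeated root r = -3.
y_h = (C₁ + C₂x)e^(-3x). Forcing matches the repeated root (resonance), so try y_p = Ax² e^(-3x).
Substitute and solve for A: 2A = 2, so A = 1.
General solution: y = (C₁ + C₂x + x²)e^(-3x).


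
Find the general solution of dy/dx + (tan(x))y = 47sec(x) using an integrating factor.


P(x) = tan(x) ⇒ μ = e^(∫tan(x)dx) = sec(x).
(sec(x) y)' = 47sec²(x) ⇒ sec(x) y = 47tan(x) + C.
Multiply by cos(x): y = 47sin(x) + C·cos(x).


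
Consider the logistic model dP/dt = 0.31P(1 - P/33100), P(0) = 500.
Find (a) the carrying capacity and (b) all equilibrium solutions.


Logistic ODE dP/dt = 0.31P(1 - P/33100) has equilibria where dP/dt = 0, i.e. P = 0 or P = 33100.
The coefficient (1 - P/K) = 0 when P = K, identifying K = 33100 as the carrying capacity.
(a) K = 33100; (b) equilibria P = 0 and P = 33100.


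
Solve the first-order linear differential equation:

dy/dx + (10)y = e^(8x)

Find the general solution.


P(x) = 10 ⇒ μ = e^(10x).
(μ y)' = e^(18x) ⇒ μ y = e^(18x)/18 + C.
Divide by μ: y = (1/18)e^(8x) + Ce^(-10x).


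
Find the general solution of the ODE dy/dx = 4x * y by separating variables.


Separate variables: dy/y = 4x dx.
Integrate: ln|y| = 2x^2 + C₀.
Exponentiate: y = Ce^(2x^2).


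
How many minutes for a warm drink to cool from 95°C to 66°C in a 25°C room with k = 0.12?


From T(t) = T_a + (T₀ - T_a)e^(-kt), set T(t) = 66:
(66 - 25) / (95 - 25) = e^(-0.12t), so t = -ln(0.586)/0.12 ≈ 4.5 minutes.


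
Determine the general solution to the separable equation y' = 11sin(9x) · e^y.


Separate: e^(-y) dy = 11sin(9x) dx.
Integrate: -e^(-y) = -(11/9)cos(9x) + C₀.
Rearrange: e^(-y) = (11/9)cos(9x) + C.


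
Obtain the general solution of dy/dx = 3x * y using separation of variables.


Separate variables: dy/y = 3x dx.
Integrate: ln|y| = (3/2)x^2 + C₀.
Exponentiate: y = Ce^((3/2)x^2).


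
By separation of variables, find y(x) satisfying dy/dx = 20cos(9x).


g(y) = 1, so integrate directly: y = ∫ 20cos(9x) dx = (20/9)sin(9x) + C.


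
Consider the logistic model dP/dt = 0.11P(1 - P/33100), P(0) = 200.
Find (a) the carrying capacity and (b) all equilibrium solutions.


Logistic ODE dP/dt = 0.11P(1 - P/33100) has equilibria where dP/dt = 0, i.e. P = 0 or P = 33100.
The coefficient (1 - P/K) = 0 when P = K, identifying K = 33100 as the carrying capacity.
(a) K = 33100; (b) equilibria P = 0 and P = 33100.


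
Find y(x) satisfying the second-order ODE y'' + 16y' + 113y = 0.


Characteristic equation: r² + 16r + 113 = 0.
Discriminant is negative; roots r = -8 ± 7i (complex conjugate pair).
General solution uses e^(α x)(C₁ cos(β x) + C₂ sin(β x)): y = e^(-8x)(C₁cos(7x) + C₂sin(7x)).


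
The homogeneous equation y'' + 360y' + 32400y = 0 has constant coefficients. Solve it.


Characteristic equation: r² + 360r + 32400 = 0, i.e. (r + 180)² = 0.
Repeated root r = -180; include an x factor for the second linearly independent solution.
General solution: y = (C₁ + C₂x)e^(-180x).


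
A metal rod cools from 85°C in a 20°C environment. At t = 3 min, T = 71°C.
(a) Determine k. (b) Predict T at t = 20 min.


Newton's law: T(t) = T_a + (T₀ - T_a)e^(-kt).
(a) Use T(3) = 71: (71 - 20)/(85 - 20) = e^(-k·3), so k = -ln(0.785)/3 ≈ 0.0809.
(b) Apply k to t = 20: T(20) = 20 + (65)e^(-1.617) ≈ 32.9°C.


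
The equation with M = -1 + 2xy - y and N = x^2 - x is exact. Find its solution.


Check exactness: ∂M/∂y = 2x - 1 and ∂N/∂x = 2x - 1; equal, so the equation is exact.
Integrate M with respect to x (treating y as constant): ∫M dx = -x + x^2y - xy + h(y).
Differentiate w.r.t. y and set equal to N: all terms match, so h'(y) = 0 and h is a constant absorbed into C.
General solution: -x + x^2y - xy = C.


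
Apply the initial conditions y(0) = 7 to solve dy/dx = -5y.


General solution of y' = -5y is y = Ce^(-5x).
Apply y(0) = 7: C = 7.
Particular solution: y = 7e^(-5x).


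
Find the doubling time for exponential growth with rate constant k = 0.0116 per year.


Exponential growth: P(t) = P₀ e^(0.0116t). Set P(t)/P₀ = 2: e^(0.0116t) = 2.
Solve: t = ln(2)/0.0116 ≈ 59.75 years.


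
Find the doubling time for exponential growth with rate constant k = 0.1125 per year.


Exponential growth: P(t) = P₀ e^(0.1125t). Set P(t)/P₀ = 2: e^(0.1125t) = 2.
Solve: t = ln(2)/0.1125 ≈ 6.16 years.


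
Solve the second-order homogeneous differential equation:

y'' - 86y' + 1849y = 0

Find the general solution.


Characteristic equation: r² - 86r + 1849 = 0, i.e. (r - 43)² = 0.
Repeated root r = 43; include an x factor for the second linearly independent solution.
General solution: y = (C₁ + C₂x)e^(43x).


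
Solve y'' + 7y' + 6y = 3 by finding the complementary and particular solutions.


Characteristic roots of r² + 7r + 6 = 0 are -1, -6.
y_h = C₁e^(-x) + C₂e^(-6x).
Constant forcing; try y_p = A. Then 6A = 3 ⇒ A = 1/2.
General solution: y = C₁e^(-x) + C₂e^(-6x) + 1/2.


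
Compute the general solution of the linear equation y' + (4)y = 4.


P(x) = 4, Q(x) = 4; integrating factor μ = e^(4x).
(μ y)' = 4e^(4x) ⇒ μ y = e^(4x) + C.
Divide by μ: y = 1 + Ce^(-4x).


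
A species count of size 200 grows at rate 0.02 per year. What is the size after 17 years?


The ODE dP/dt = 0.02P has solution P(t) = P(0)e^(0.02t).
Substitute P(0) = 200 and t = 17: P(17) = 200 e^(0.34) ≈ 281.


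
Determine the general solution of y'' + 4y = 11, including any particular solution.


Homogeneous part: r² + 4 = 0 ⇒ r = ±2i, so y_h = C₁cos(2x) + C₂sin(2x).
Try constant y_p = A; plug in: 4A = 11 ⇒ A = 11/4.
General solution: y = C₁cos(2x) + C₂sin(2x) + 11/4.


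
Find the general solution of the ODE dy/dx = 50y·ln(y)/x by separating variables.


Separate: dy/[y ln(y)] = 50 dx/x.
Substitute u = ln(y): du/u = 50 dx/x.
Integrate: ln|ln(y)| = 50ln|x| + C₀, hence ln(y) = C·x^50.


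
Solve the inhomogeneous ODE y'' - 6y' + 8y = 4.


Characteristic roots of r² - 6r + 8 = 0 are 2, 4.
y_h = C₁e^(2x) + C₂e^(4x).
Forcing exponent 0 is not a characteristic root; try y_p = A.
Substitute: A·(0 + (-6)·0 + (8)) = A·8 = 4, so A = 1/2.
General solution: y = C₁e^(2x) + C₂e^(4x) + 1/2.


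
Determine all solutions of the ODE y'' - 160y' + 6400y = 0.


Characteristic equation: r² - 160r + 6400 = 0, i.e. (r - 80)² = 0.
Repeated root r = 80; include an x factor for the second linearly independent solution.
General solution: y = (C₁ + C₂x)e^(80x).


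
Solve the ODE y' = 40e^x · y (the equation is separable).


Separate variables: dy/y = 40e^x dx.
Integrate: ln|y| = 40e^x + C₀.
Exponentiate: y = Ce^(40e^x).


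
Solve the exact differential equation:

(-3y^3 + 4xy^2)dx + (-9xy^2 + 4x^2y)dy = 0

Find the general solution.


Check exactness: ∂M/∂y = -9y^2 + 8xy and ∂N/∂x = -9y^2 + 8xy; equal, so the equation is exact.
Integrate M with respect to x (treating y as constant): ∫M dx = -3xy^3 + 2x^2y^2 + h(y).
Differentiate w.r.t. y and set equal to N: all terms match, so h'(y) = 0 and h is a constant absorbed into C.
General solution: -3xy^3 + 2x^2y^2 = C.


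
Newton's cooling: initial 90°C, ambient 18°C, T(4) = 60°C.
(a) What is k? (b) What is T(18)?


Newton's law: T(t) = T_a + (T₀ - T_a)e^(-kt).
(a) Use T(4) = 60: (60 - 18)/(90 - 18) = e^(-k·4), so k = -ln(0.583)/4 ≈ 0.1347.
(b) Apply k to t = 18: T(18) = 18 + (72)e^(-2.425) ≈ 24.4°C.


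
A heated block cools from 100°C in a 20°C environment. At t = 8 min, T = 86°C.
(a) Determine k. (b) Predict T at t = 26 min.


Newton's law: T(t) = T_a + (T₀ - T_a)e^(-kt).
(a) Use T(8) = 86: (86 - 20)/(100 - 20) = e^(-k·8), so k = -ln(0.825)/8 ≈ 0.0240.
(b) Apply k to t = 26: T(26) = 20 + (80)e^(-0.625) ≈ 62.8°C.


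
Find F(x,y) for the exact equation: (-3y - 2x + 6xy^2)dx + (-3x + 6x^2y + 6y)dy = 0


Check exactness: ∂M/∂y = -3 + 12xy and ∂N/∂x = -3 + 12xy; equal, so the equation is exact.
Integrate M with respect to x (treating y as constant): ∫M dx = -3xy - x^2 + 3x^2y^2 + h(y).
Differentiate w.r.t. y and set equal to N: the x-dependent terms already match, leaving h'(y) = 6y. Integrate: h(y) = 3y^2.
So F(x,y) = -3xy - x^2 + 3x^2y^2 + 3y^2.
General solution: -3xy - x^2 + 3x^2y^2 + 3y^2 = C.


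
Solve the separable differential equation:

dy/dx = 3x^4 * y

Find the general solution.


Separate variables: dy/y = 3x^4 dx.
Integrate: ln|y| = (3/5)x^5 + C₀.
Exponentiate: y = Ce^((3/5)x^5).


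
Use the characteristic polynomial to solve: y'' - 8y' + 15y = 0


Characteristic equation: r² - 8r + 15 = 0.
Factor: (r - 3)(r - 5) = 0 ⇒ r = 3, 5 (distinct real).
General solution: y = C₁e^(3x) + C₂e^(5x).


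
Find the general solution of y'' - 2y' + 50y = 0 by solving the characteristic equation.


Characteristic equation: r² - 2r + 50 = 0.
Discriminant is negative; roots r = 1 ± 7i (complex conjugate pair).
General solution uses e^(α x)(C₁ cos(β x) + C₂ sin(β x)): y = e^(x)(C₁cos(7x) + C₂sin(7x)).


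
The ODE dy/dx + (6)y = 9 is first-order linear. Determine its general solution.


P(x) = 6, Q(x) = 9; integrating factor μ = e^(6x).
(μ y)' = 9e^(6x) ⇒ μ y = (3/2)e^(6x) + C.
Divide by μ: y = 3/2 + Ce^(-6x).


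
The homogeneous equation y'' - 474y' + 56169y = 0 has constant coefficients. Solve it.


Characteristic equation: r² - 474r + 56169 = 0, i.e. (r - 237)² = 0.
Repeated root r = 237; include an x factor for the second linearly independent solution.
General solution: y = (C₁ + C₂x)e^(237x).


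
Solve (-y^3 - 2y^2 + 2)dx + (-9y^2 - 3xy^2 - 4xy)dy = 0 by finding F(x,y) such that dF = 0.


Check exactness: ∂M/∂y = -3y^2 - 4y and ∂N/∂x = -3y^2 - 4y; equal, so the equation is exact.
Integrate M with respect to x (treating y as constant): ∫M dx = -xy^3 - 2xy^2 + 2x + h(y).
Differentiate w.r.t. y and set equal to N: the x-dependent terms already match, leaving h'(y) = -9y^2. Integrate: h(y) = -3y^3.
So F(x,y) = -3y^3 - xy^3 - 2xy^2 + 2x.
General solution: -3y^3 - xy^3 - 2xy^2 + 2x = C.


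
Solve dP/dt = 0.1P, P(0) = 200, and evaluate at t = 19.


The ODE dP/dt = 0.1P has solution P(t) = P(0)e^(0.1t).
Substitute P(0) = 200 and t = 19: P(19) = 200 e^(1.90) ≈ 1337.


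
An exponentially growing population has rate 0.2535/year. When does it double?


Exponential growth: P(t) = P₀ e^(0.2535t). Set P(t)/P₀ = 2: e^(0.2535t) = 2.
Solve: t = ln(2)/0.2535 ≈ 2.73 years.


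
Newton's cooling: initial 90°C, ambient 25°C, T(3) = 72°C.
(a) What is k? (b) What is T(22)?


Newton's law: T(t) = T_a + (T₀ - T_a)e^(-kt).
(a) Use T(3) = 72: (72 - 25)/(90 - 25) = e^(-k·3), so k = -ln(0.723)/3 ≈ 0.1081.
(b) Apply k to t = 22: T(22) = 25 + (65)e^(-2.378) ≈ 31.0°C.


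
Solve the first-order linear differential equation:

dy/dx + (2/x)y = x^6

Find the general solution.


P(x) = 2/x ⇒ μ = x^2.
(x^2 y)' = x^2·x^6 = x^8.
Integrate: x^2 y = x^9/(9) + C.
Solve for y: y = (1/9)x^7 + C/x^2.


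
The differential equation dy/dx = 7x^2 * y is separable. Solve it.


Separate variables: dy/y = 7x^2 dx.
Integrate: ln|y| = (7/3)x^3 + C₀.
Exponentiate: y = Ce^((7/3)x^3).


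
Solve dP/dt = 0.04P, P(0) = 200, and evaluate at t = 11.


The ODE dP/dt = 0.04P has solution P(t) = P(0)e^(0.04t).
Substitute P(0) = 200 and t = 11: P(11) = 200 e^(0.44) ≈ 311.


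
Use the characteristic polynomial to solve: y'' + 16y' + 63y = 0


Characteristic equation: r² + 16r + 63 = 0.
Factor: (r + 9)(r + 7) = 0 ⇒ r = -9, -7 (distinct real).
General solution: y = C₁e^(-9x) + C₂e^(-7x).


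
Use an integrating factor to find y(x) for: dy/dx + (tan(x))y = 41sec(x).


P(x) = tan(x) ⇒ μ = e^(∫tan(x)dx) = sec(x).
(sec(x) y)' = 41sec²(x) ⇒ sec(x) y = 41tan(x) + C.
Multiply by cos(x): y = 41sin(x) + C·cos(x).


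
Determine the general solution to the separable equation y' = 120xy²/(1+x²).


Separate: dy/y² = 120x/(1+x²) dx.
Integrate LHS: ∫ dy/y² = -1/y.
Integrate RHS via u = 1+x²: 60ln(1+x²) + C.
Result: -1/y = 60ln(1+x²) + C.


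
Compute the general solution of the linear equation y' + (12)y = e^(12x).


P(x) = 12 ⇒ μ = e^(12x).
(μ y)' = e^(24x) ⇒ μ y = (1/24)e^(24x) + C.
Divide by μ: y = (1/24)e^(12x) + Ce^(-12x).


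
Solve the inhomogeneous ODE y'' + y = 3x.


Homogeneous: r² + 1 = 0 ⇒ r = ±1i, y_h = C₁cos(x) + C₂sin(x).
Polynomial forcing; try y_p = Ax + B. Then y_p'' + 1 y_p = 1(Ax + B) = 3x, so B = 0 and A = 3.
General solution: y = C₁cos(x) + C₂sin(x) + 3x.


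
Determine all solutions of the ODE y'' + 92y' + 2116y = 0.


Characteristic equation: r² + 92r + 2116 = 0, i.e. (r + 46)² = 0.
Repeated root r = -46; include an x factor for the second linearly independent solution.
General solution: y = (C₁ + C₂x)e^(-46x).


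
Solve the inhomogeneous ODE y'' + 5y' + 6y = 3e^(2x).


Characteristic roots of r² + 5r + 6 = 0 are -2, -3.
y_h = C₁e^(-2x) + C₂e^(-3x).
Forcing exponent 2 is not a characteristic root; try y_p = Ae^(2x).
Substitute: A·(4 + (5)·2 + (6)) = A·20 = 3, so A = 3/20.
General solution: y = C₁e^(-2x) + C₂e^(-3x) + (3/20)e^(2x).


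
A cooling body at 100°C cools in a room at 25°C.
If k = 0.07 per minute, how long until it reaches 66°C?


From T(t) = T_a + (T₀ - T_a)e^(-kt), set T(t) = 66:
(66 - 25) / (100 - 25) = e^(-0.07t), so t = -ln(0.547)/0.07 ≈ 8.6 minutes.


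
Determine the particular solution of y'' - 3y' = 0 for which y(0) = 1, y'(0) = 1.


Characteristic roots of r² - 3r = 0 are 3, 0.
General solution y = c₁ e^(3x) + c₂.
Apply y(0) = 1: c₁ + c₂ = 1. Apply y'(0) = 1: 3 c₁ + 0 c₂ = 1.
Solve: c₁ = 1/3, c₂ = 2/3.
Particular solution: y = (1/3)e^(3x) + 2/3.


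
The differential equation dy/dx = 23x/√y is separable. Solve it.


Separate: √y dy = 23x dx.
Integrate: (2/3)y^(3/2) = (23/2)x² + C.


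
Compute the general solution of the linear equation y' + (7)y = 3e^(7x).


P(x) = 7 ⇒ μ = e^(7x).
(μ y)' = 3e^(14x) ⇒ μ y = (3/14)e^(14x) + C.
Divide by μ: y = (3/14)e^(7x) + Ce^(-7x).


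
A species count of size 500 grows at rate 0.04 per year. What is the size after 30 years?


The ODE dP/dt = 0.04P has solution P(t) = P(0)e^(0.04t).
Substitute P(0) = 500 and t = 30: P(30) = 500 e^(1.20) ≈ 1660.


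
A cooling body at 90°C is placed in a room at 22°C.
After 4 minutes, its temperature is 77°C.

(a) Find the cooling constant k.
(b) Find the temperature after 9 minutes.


Newton's law: T(t) = T_a + (T₀ - T_a)e^(-kt).
(a) Use T(4) = 77: (77 - 22)/(90 - 22) = e^(-k·4), so k = -ln(0.809)/4 ≈ 0.0530.
(b) Apply k to t = 9: T(9) = 22 + (68)e^(-0.477) ≈ 64.2°C.


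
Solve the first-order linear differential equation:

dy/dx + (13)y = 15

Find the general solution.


P(x) = 13, Q(x) = 15; integrating factor μ = e^(13x).
(μ y)' = 15e^(13x) ⇒ μ y = (15/13)e^(13x) + C.
Divide by μ: y = 15/13 + Ce^(-13x).


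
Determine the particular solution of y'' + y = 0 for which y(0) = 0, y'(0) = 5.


Characteristic roots of r² + 1 = 0 are ±1i, so y = C₁cos(x) + C₂sin(x).
Apply y(0) = 0: C₁ = 0. Differentiate and apply y'(0) = 5: 1·C₂ = 5, so C₂ = 5.
Particular solution: y = 5sin(x).


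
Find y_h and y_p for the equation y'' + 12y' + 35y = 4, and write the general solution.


Characteristic roots of r² + 12r + 35 = 0 are -5, -7.
y_h = C₁e^(-5x) + C₂e^(-7x).
Constant forcing; try y_p = A. Then 35A = 4 ⇒ A = 4/35.
General solution: y = C₁e^(-5x) + C₂e^(-7x) + 4/35.


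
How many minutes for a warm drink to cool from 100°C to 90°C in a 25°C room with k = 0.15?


From T(t) = T_a + (T₀ - T_a)e^(-kt), set T(t) = 90:
(90 - 25) / (100 - 25) = e^(-0.15t), so t = -ln(0.867)/0.15 ≈ 1.0 minutes.


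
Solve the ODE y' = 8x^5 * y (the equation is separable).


Separate variables: dy/y = 8x^5 dx.
Integrate: ln|y| = (4/3)x^6 + C₀.
Exponentiate: y = Ce^((4/3)x^6).


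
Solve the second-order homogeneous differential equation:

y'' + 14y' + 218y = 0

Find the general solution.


Characteristic equation: r² + 14r + 218 = 0.
Discriminant is negative; roots r = -7 ± 13i (complex conjugate pair).
General solution uses e^(α x)(C₁ cos(β x) + C₂ sin(β x)): y = e^(-7x)(C₁cos(13x) + C₂sin(13x)).


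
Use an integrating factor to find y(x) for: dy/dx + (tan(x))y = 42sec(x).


P(x) = tan(x) ⇒ μ = e^(∫tan(x)dx) = sec(x).
(sec(x) y)' = 42sec²(x) ⇒ sec(x) y = 42tan(x) + C.
Multiply by cos(x): y = 42sin(x) + C·cos(x).


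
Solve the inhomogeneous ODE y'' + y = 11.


Homogeneous part: r² + 1 = 0 ⇒ r = ±1i, so y_h = C₁cos(x) + C₂sin(x).
Try constant y_p = A; plug in: 1A = 11 ⇒ A = 11.
General solution: y = C₁cos(x) + C₂sin(x) + 11.


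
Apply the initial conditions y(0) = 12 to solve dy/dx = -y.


General solution of y' = -y is y = Ce^(-x).
Apply y(0) = 12: C = 12.
Particular solution: y = 12e^(-x).


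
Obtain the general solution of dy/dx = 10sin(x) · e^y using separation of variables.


Separate: e^(-y) dy = 10sin(x) dx.
Integrate: -e^(-y) = -10cos(x) + C₀.
Rearrange: e^(-y) = 10cos(x) + C.


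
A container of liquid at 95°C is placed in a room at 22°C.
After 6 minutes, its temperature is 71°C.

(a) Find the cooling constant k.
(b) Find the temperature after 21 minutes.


Newton's law: T(t) = T_a + (T₀ - T_a)e^(-kt).
(a) Use T(6) = 71: (71 - 22)/(95 - 22) = e^(-k·6), so k = -ln(0.671)/6 ≈ 0.0664.
(b) Apply k to t = 21: T(21) = 22 + (73)e^(-1.395) ≈ 40.1°C.


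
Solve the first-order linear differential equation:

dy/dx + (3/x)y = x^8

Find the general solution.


P(x) = 3/x ⇒ μ = x^3.
(x^3 y)' = x^11 ⇒ x^3 y = x^12/(12) + C.
Solve for y: y = (1/12)x^9 + C/x^3.


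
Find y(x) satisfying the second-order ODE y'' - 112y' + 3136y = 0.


Characteristic equation: r² - 112r + 3136 = 0, i.e. (r - 56)² = 0.
Repeated root r = 56; include an x factor for the second linearly independent solution.
General solution: y = (C₁ + C₂x)e^(56x).


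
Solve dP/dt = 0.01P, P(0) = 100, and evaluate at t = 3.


The ODE dP/dt = 0.01P has solution P(t) = P(0)e^(0.01t).
Substitute P(0) = 100 and t = 3: P(3) = 100 e^(0.03) ≈ 103.


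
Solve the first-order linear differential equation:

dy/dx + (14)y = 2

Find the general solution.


P(x) = 14, Q(x) = 2; integrating factor μ = e^(14x).
(μ y)' = 2e^(14x) ⇒ μ y = (1/7)e^(14x) + C.
Divide by μ: y = 1/7 + Ce^(-14x).


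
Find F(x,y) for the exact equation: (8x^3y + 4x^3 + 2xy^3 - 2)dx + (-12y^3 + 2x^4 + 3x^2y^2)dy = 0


Check exactness: ∂M/∂y = 8x^3 + 6xy^2 and ∂N/∂x = 8x^3 + 6xy^2; equal, so the equation is exact.
Integrate M with respect to x (treating y as constant): ∫M dx = 2x^4y + x^4 + x^2y^3 - 2x + h(y).
Differentiate w.r.t. y and set equal to N: the x-dependent terms already match, leaving h'(y) = -12y^3. Integrate: h(y) = -3y^4.
So F(x,y) = -3y^4 + 2x^4y + x^4 + x^2y^3 - 2x.
General solution: -3y^4 + 2x^4y + x^4 + x^2y^3 - 2x = C.


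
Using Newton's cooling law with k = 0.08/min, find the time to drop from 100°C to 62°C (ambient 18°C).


From T(t) = T_a + (T₀ - T_a)e^(-kt), set T(t) = 62:
(62 - 18) / (100 - 18) = e^(-0.08t), so t = -ln(0.537)/0.08 ≈ 7.8 minutes.


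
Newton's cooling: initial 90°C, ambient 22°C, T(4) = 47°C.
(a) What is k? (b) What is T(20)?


Newton's law: T(t) = T_a + (T₀ - T_a)e^(-kt).
(a) Use T(4) = 47: (47 - 22)/(90 - 22) = e^(-k·4), so k = -ln(0.368)/4 ≈ 0.2502.
(b) Apply k to t = 20: T(20) = 22 + (68)e^(-5.003) ≈ 22.5°C.


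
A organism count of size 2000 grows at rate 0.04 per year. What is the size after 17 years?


The ODE dP/dt = 0.04P has solution P(t) = P(0)e^(0.04t).
Substitute P(0) = 2000 and t = 17: P(17) = 2000 e^(0.68) ≈ 3948.


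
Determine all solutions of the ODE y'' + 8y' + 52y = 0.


Characteristic equation: r² + 8r + 52 = 0.
Discriminant is negative; roots r = -4 ± 6i (complex conjugate pair).
General solution uses e^(α x)(C₁ cos(β x) + C₂ sin(β x)): y = e^(-4x)(C₁cos(6x) + C₂sin(6x)).


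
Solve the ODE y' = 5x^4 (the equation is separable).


Integrate both sides with respect to x: y = ∫ 5x^4 dx = x^5 + C.


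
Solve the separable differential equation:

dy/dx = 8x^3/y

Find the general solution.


Separate variables: y dy = 8x^3 dx.
Integrate both sides: y²/2 = 2x^4 + C₀.
Multiply by 2: y² = 4x^4 + C.


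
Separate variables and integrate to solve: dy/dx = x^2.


Integrate both sides with respect to x: y = ∫ x^2 dx = (1/3)x^3 + C.


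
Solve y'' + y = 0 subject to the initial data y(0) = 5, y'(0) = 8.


Characteristic roots of r² + 1 = 0 are ±1i, so y = C₁cos(x) + C₂sin(x).
Apply y(0) = 5: C₁ = 5. Differentiate and apply y'(0) = 8: 1·C₂ = 8, so C₂ = 8.
Particular solution: y = 5cos(x) + 8sin(x).


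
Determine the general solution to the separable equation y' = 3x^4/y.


Separate variables: y dy = 3x^4 dx.
Integrate both sides: y²/2 = (3/5)x^5 + C₀.
Multiply by 2: y² = (6/5)x^5 + C.


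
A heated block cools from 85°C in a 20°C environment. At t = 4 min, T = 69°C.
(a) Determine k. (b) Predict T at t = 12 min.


Newton's law: T(t) = T_a + (T₀ - T_a)e^(-kt).
(a) Use T(4) = 69: (69 - 20)/(85 - 20) = e^(-k·4), so k = -ln(0.754)/4 ≈ 0.0706.
(b) Apply k to t = 12: T(12) = 20 + (65)e^(-0.848) ≈ 47.8°C.


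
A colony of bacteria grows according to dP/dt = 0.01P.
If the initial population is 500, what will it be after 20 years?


The ODE dP/dt = 0.01P has solution P(t) = P(0)e^(0.01t).
Substitute P(0) = 500 and t = 20: P(20) = 500 e^(0.20) ≈ 611.


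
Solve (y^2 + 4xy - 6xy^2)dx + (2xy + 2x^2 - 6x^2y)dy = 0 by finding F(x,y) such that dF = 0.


Check exactness: ∂M/∂y = 2y + 4x - 12xy and ∂N/∂x = 2y + 4x - 12xy; equal, so the equation is exact.
Integrate M with respect to x (treating y as constant): ∫M dx = xy^2 + 2x^2y - 3x^2y^2 + h(y).
Differentiate w.r.t. y and set equal to N: all terms match, so h'(y) = 0 and h is a constant absorbed into C.
General solution: xy^2 + 2x^2y - 3x^2y^2 = C.


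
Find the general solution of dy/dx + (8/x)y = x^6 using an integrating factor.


P(x) = 8/x ⇒ μ = x^8.
(x^8 y)' = x^8·x^6 = x^14.
Integrate: x^8 y = x^15/(15) + C.
Solve for y: y = (1/15)x^7 + C/x^8.


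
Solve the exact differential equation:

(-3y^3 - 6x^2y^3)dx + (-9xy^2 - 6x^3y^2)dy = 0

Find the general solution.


Check exactness: ∂M/∂y = -9y^2 - 18x^2y^2 and ∂N/∂x = -9y^2 - 18x^2y^2; equal, so the equation is exact.
Integrate M with respect to x (treating y as constant): ∫M dx = -3xy^3 - 2x^3y^3 + h(y).
Differentiate w.r.t. y and set equal to N: all terms match, so h'(y) = 0 and h is a constant absorbed into C.
General solution: -3xy^3 - 2x^3y^3 = C.


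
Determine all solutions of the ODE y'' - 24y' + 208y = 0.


Characteristic equation: r² - 24r + 208 = 0.
Discriminant is negative; roots r = 12 ± 8i (complex conjugate pair).
General solution uses e^(α x)(C₁ cos(β x) + C₂ sin(β x)): y = e^(12x)(C₁cos(8x) + C₂sin(8x)).


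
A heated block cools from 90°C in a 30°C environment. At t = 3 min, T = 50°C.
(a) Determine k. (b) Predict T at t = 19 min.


Newton's law: T(t) = T_a + (T₀ - T_a)e^(-kt).
(a) Use T(3) = 50: (50 - 30)/(90 - 30) = e^(-k·3), so k = -ln(0.333)/3 ≈ 0.3662.
(b) Apply k to t = 19: T(19) = 30 + (60)e^(-6.958) ≈ 30.1°C.


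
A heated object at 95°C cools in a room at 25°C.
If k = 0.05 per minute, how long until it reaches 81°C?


From T(t) = T_a + (T₀ - T_a)e^(-kt), set T(t) = 81:
(81 - 25) / (95 - 25) = e^(-0.05t), so t = -ln(0.800)/0.05 ≈ 4.5 minutes.


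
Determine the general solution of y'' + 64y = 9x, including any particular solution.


Homogeneous: r² + 64 = 0 ⇒ r = ±8i, y_h = C₁cos(8x) + C₂sin(8x).
Polynomial forcing; try y_p = Ax + B. Then y_p'' + 64 y_p = 64(Ax + B) = 9x, so B = 0 and A = 9/64.
General solution: y = C₁cos(8x) + C₂sin(8x) + (9/64)x.


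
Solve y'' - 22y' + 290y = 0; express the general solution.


Characteristic equation: r² - 22r + 290 = 0.
Discriminant is negative; roots r = 11 ± 13i (complex conjugate pair).
General solution uses e^(α x)(C₁ cos(β x) + C₂ sin(β x)): y = e^(11x)(C₁cos(13x) + C₂sin(13x)).


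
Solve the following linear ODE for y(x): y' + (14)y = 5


P(x) = 14, Q(x) = 5; integrating factor μ = e^(14x).
(μ y)' = 5e^(14x) ⇒ μ y = (5/14)e^(14x) + C.
Divide by μ: y = 5/14 + Ce^(-14x).


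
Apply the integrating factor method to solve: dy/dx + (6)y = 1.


P(x) = 6, Q(x) = 1; integrating factor μ = e^(6x).
(μ y)' = e^(6x) ⇒ μ y = (1/6)e^(6x) + C.
Divide by μ: y = 1/6 + Ce^(-6x).


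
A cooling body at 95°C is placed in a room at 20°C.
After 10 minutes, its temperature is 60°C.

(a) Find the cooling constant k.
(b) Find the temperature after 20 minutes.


Newton's law: T(t) = T_a + (T₀ - T_a)e^(-kt).
(a) Use T(10) = 60: (60 - 20)/(95 - 20) = e^(-k·10), so k = -ln(0.533)/10 ≈ 0.0629.
(b) Apply k to t = 20: T(20) = 20 + (75)e^(-1.257) ≈ 41.3°C.


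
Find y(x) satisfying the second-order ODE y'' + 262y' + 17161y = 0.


Characteristic equation: r² + 262r + 17161 = 0, i.e. (r + 131)² = 0.
Repeated root r = -131; include an x factor for the second linearly independent solution.
General solution: y = (C₁ + C₂x)e^(-131x).


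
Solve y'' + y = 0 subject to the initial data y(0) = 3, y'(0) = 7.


Characteristic roots of r² + 1 = 0 are ±1i, so y = C₁cos(x) + C₂sin(x).
Apply y(0) = 3: C₁ = 3. Differentiate and apply y'(0) = 7: 1·C₂ = 7, so C₂ = 7.
Particular solution: y = 3cos(x) + 7sin(x).


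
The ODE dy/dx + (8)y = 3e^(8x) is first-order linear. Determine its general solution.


P(x) = 8 ⇒ μ = e^(8x).
(μ y)' = 3e^(16x) ⇒ μ y = (3/16)e^(16x) + C.
Divide by μ: y = (3/16)e^(8x) + Ce^(-8x).


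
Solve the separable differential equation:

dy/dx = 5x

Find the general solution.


Integrate both sides with respect to x: y = ∫ 5x dx = (5/2)x^2 + C.


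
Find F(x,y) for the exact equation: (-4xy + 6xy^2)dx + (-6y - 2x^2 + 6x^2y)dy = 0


Check exactness: ∂M/∂y = -4x + 12xy and ∂N/∂x = -4x + 12xy; equal, so the equation is exact.
Integrate M with respect to x (treating y as constant): ∫M dx = -2x^2y + 3x^2y^2 + h(y).
Differentiate w.r.t. y and set equal to N: the x-dependent terms already match, leaving h'(y) = -6y. Integrate: h(y) = -3y^2.
So F(x,y) = -3y^2 - 2x^2y + 3x^2y^2.
General solution: -3y^2 - 2x^2y + 3x^2y^2 = C.


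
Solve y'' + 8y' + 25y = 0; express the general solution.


Characteristic equation: r² + 8r + 25 = 0.
Discriminant is negative; roots r = -4 ± 3i (complex conjugate pair).
General solution uses e^(α x)(C₁ cos(β x) + C₂ sin(β x)): y = e^(-4x)(C₁cos(3x) + C₂sin(3x)).


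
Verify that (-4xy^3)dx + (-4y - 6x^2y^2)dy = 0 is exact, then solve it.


Check exactness: ∂M/∂y = -12xy^2 and ∂N/∂x = -12xy^2; equal, so the equation is exact.
Integrate M with respect to x (treating y as constant): ∫M dx = -2x^2y^3 + h(y).
Differentiate w.r.t. y and set equal to N: the x-dependent terms already match, leaving h'(y) = -4y. Integrate: h(y) = -2y^2.
So F(x,y) = -2y^2 - 2x^2y^3.
General solution: -2y^2 - 2x^2y^3 = C.


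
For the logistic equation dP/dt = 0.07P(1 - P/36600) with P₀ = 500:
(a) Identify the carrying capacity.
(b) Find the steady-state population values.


Logistic ODE dP/dt = 0.07P(1 - P/36600) has equilibria where dP/dt = 0, i.e. P = 0 or P = 36600.
The coefficient (1 - P/K) = 0 when P = K, identifying K = 36600 as the carrying capacity.
(a) K = 36600; (b) equilibria P = 0 and P = 36600.


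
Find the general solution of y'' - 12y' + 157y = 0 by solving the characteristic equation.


Characteristic equation: r² - 12r + 157 = 0.
Discriminant is negative; roots r = 6 ± 11i (complex conjugate pair).
General solution uses e^(α x)(C₁ cos(β x) + C₂ sin(β x)): y = e^(6x)(C₁cos(11x) + C₂sin(11x)).


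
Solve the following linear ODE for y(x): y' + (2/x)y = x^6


P(x) = 2/x ⇒ μ = x^2.
(x^2 y)' = x^2·x^6 = x^8.
Integrate: x^2 y = x^9/(9) + C.
Solve for y: y = (1/9)x^7 + C/x^2.


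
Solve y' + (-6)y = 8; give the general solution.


P(x) = -6 ⇒ μ = e^(-6x).
(μ y)' = 8e^(-6x) ⇒ μ y = -(4/3)e^(-6x) + C.
Divide by μ: y = -4/3 + Ce^(6x).


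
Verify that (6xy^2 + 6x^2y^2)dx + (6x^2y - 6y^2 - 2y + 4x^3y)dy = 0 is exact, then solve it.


Check exactness: ∂M/∂y = 12xy + 12x^2y and ∂N/∂x = 12xy + 12x^2y; equal, so the equation is exact.
Integrate M with respect to x (treating y as constant): ∫M dx = 3x^2y^2 + 2x^3y^2 + h(y).
Differentiate w.r.t. y and set equal to N: the x-dependent terms already match, leaving h'(y) = -6y^2 - 2y. Integrate: h(y) = -2y^3 - y^2.
So F(x,y) = 3x^2y^2 - 2y^3 - y^2 + 2x^3y^2.
General solution: 3x^2y^2 - 2y^3 - y^2 + 2x^3y^2 = C.


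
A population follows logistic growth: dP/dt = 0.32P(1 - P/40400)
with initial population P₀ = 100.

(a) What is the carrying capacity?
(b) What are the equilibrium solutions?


Logistic ODE dP/dt = 0.32P(1 - P/40400) has equilibria where dP/dt = 0, i.e. P = 0 or P = 40400.
The coefficient (1 - P/K) = 0 when P = K, identifying K = 40400 as the carrying capacity.
(a) K = 40400; (b) equilibria P = 0 and P = 40400.


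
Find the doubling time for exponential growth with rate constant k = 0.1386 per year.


Exponential growth: P(t) = P₀ e^(0.1386t). Set P(t)/P₀ = 2: e^(0.1386t) = 2.
Solve: t = ln(2)/0.1386 ≈ 5.00 years.


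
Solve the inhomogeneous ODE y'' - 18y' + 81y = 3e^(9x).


Characteristic polynomial (r - 9)² = 0; repeated root r = 9.
y_h = (C₁ + C₂x)e^(9x). Forcing matches the repeated root (resonance), so try y_p = Ax² e^(9x).
Substitute and solve for A: 2A = 3, so A = 3/2.
General solution: y = (C₁ + C₂x + (3/2)x²)e^(9x).


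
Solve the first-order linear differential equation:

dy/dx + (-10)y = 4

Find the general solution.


P(x) = -10 ⇒ μ = e^(-10x).
(μ y)' = 4e^(-10x) ⇒ μ y = -(2/5)e^(-10x) + C.
Divide by μ: y = -2/5 + Ce^(10x).


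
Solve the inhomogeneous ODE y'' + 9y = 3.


Homogeneous part: r² + 9 = 0 ⇒ r = ±3i, so y_h = C₁cos(3x) + C₂sin(3x).
Try constant y_p = A; plug in: 9A = 3 ⇒ A = 1/3.
General solution: y = C₁cos(3x) + C₂sin(3x) + 1/3.


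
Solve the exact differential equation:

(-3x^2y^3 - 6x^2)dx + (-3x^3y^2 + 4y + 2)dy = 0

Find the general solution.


Check exactness: ∂M/∂y = -9x^2y^2 and ∂N/∂x = -9x^2y^2; equal, so the equation is exact.
Integrate M with respect to x (treating y as constant): ∫M dx = -x^3y^3 - 2x^3 + h(y).
Differentiate w.r.t. y and set equal to N: the x-dependent terms already match, leaving h'(y) = 4y + 2. Integrate: h(y) = 2y^2 + 2y.
So F(x,y) = -x^3y^3 - 2x^3 + 2y^2 + 2y.
General solution: -x^3y^3 - 2x^3 + 2y^2 + 2y = C.


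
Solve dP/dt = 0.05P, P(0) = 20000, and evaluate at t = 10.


The ODE dP/dt = 0.05P has solution P(t) = P(0)e^(0.05t).
Substitute P(0) = 20000 and t = 10: P(10) = 20000 e^(0.50) ≈ 32974.


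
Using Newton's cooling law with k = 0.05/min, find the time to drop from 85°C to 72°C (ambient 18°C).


From T(t) = T_a + (T₀ - T_a)e^(-kt), set T(t) = 72:
(72 - 18) / (85 - 18) = e^(-0.05t), so t = -ln(0.806)/0.05 ≈ 4.3 minutes.


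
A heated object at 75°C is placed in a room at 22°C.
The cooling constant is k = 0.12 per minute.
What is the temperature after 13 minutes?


Newton's law: dT/dt = -k(T - T_a) has solution T(t) = T_a + (T₀ - T_a)e^(-kt).
Plug in T_a = 22, T₀ = 75, k = 0.12, t = 13: T(13) = 22 + (53)e^(-1.56) ≈ 33.1°C.


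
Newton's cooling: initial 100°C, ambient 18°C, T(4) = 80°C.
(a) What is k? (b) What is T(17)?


Newton's law: T(t) = T_a + (T₀ - T_a)e^(-kt).
(a) Use T(4) = 80: (80 - 18)/(100 - 18) = e^(-k·4), so k = -ln(0.756)/4 ≈ 0.0699.
(b) Apply k to t = 17: T(17) = 18 + (82)e^(-1.188) ≈ 43.0°C.


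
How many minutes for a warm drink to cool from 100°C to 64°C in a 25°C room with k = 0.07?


From T(t) = T_a + (T₀ - T_a)e^(-kt), set T(t) = 64:
(64 - 25) / (100 - 25) = e^(-0.07t), so t = -ln(0.520)/0.07 ≈ 9.3 minutes.


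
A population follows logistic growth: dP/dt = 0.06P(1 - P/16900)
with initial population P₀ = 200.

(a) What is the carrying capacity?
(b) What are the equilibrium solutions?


Logistic ODE dP/dt = 0.06P(1 - P/16900) has equilibria where dP/dt = 0, i.e. P = 0 or P = 16900.
The coefficient (1 - P/K) = 0 when P = K, identifying K = 16900 as the carrying capacity.
(a) K = 16900; (b) equilibria P = 0 and P = 16900.


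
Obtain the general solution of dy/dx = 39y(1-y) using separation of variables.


Separate: dy/[y(1-y)] = 39 dx.
Partial fractions: 1/[y(1-y)] = 1/y + 1/(1-y).
Integrate: ln|y/(1-y)| = 39x + C₀.
Solve for y: y = 1/(1 + Ce^(-39x)).


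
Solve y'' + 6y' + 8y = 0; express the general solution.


Characteristic equation: r² + 6r + 8 = 0.
Factor: (r + 2)(r + 4) = 0 ⇒ r = -2, -4 (distinct real).
General solution: y = C₁e^(-2x) + C₂e^(-4x).


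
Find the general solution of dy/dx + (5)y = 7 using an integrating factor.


P(x) = 5, Q(x) = 7; integrating factor μ = e^(5x).
(μ y)' = 7e^(5x) ⇒ μ y = (7/5)e^(5x) + C.
Divide by μ: y = 7/5 + Ce^(-5x).


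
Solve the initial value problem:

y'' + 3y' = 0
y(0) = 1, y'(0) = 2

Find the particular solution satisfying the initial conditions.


Characteristic roots of r² + 3r = 0 are 0, -3.
General solution y = c₁ + c₂ e^(-3x).
Apply y(0) = 1: c₁ + c₂ = 1. Apply y'(0) = 2: 0 c₁ - 3 c₂ = 2.
Solve: c₁ = 5/3, c₂ = -2/3.
Particular solution: y = 5/3 - (2/3)e^(-3x).


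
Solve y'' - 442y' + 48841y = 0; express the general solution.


Characteristic equation: r² - 442r + 48841 = 0, i.e. (r - 221)² = 0.
Repeated root r = 221; include an x factor for the second linearly independent solution.
General solution: y = (C₁ + C₂x)e^(221x).


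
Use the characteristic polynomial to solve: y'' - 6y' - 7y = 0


Characteristic equation: r² - 6r - 7 = 0.
Factor: (r + 1)(r - 7) = 0 ⇒ r = -1, 7 (distinct real).
General solution: y = C₁e^(-x) + C₂e^(7x).


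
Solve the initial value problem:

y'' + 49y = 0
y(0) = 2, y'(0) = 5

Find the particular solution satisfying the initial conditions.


Characteristic roots of r² + 49 = 0 are ±7i, so y = C₁cos(7x) + C₂sin(7x).
Apply y(0) = 2: C₁ = 2. Differentiate and apply y'(0) = 5: 7·C₂ = 5, so C₂ = 5/7.
Particular solution: y = 2cos(7x) + (5/7)sin(7x).


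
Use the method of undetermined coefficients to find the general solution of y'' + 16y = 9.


Homogeneous part: r² + 16 = 0 ⇒ r = ±4i, so y_h = C₁cos(4x) + C₂sin(4x).
Try constant y_p = A; plug in: 16A = 9 ⇒ A = 9/16.
General solution: y = C₁cos(4x) + C₂sin(4x) + 9/16.


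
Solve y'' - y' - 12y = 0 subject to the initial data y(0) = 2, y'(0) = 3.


Characteristic roots of r² - r - 12 = 0 are 4, -3.
General solution y = c₁ e^(4x) + c₂ e^(-3x).
Apply y(0) = 2: c₁ + c₂ = 2. Apply y'(0) = 3: 4 c₁ - 3 c₂ = 3.
Solve: c₁ = 9/7, c₂ = 5/7.
Particular solution: y = (9/7)e^(4x) + (5/7)e^(-3x).


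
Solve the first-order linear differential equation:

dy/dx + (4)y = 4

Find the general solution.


P(x) = 4, Q(x) = 4; integrating factor μ = e^(4x).
(μ y)' = 4e^(4x) ⇒ μ y = e^(4x) + C.
Divide by μ: y = 1 + Ce^(-4x).


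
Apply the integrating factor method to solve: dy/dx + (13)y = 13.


P(x) = 13, Q(x) = 13; integrating factor μ = e^(13x).
(μ y)' = 13e^(13x) ⇒ μ y = e^(13x) + C.
Divide by μ: y = 1 + Ce^(-13x).


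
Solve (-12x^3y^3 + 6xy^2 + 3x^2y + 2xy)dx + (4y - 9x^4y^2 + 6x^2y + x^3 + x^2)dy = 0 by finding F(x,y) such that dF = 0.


Check exactness: ∂M/∂y = -36x^3y^2 + 12xy + 3x^2 + 2x and ∂N/∂x = -36x^3y^2 + 12xy + 3x^2 + 2x; equal, so the equation is exact.
Integrate M with respect to x (treating y as constant): ∫M dx = -3x^4y^3 + 3x^2y^2 + x^3y + x^2y + h(y).
Differentiate w.r.t. y and set equal to N: the x-dependent terms already match, leaving h'(y) = 4y. Integrate: h(y) = 2y^2.
So F(x,y) = 2y^2 - 3x^4y^3 + 3x^2y^2 + x^3y + x^2y.
General solution: 2y^2 - 3x^4y^3 + 3x^2y^2 + x^3y + x^2y = C.


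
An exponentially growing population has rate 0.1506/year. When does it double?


Exponential growth: P(t) = P₀ e^(0.1506t). Set P(t)/P₀ = 2: e^(0.1506t) = 2.
Solve: t = ln(2)/0.1506 ≈ 4.60 years.


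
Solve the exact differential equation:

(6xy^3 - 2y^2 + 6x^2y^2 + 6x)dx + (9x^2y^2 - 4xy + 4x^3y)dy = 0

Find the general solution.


Check exactness: ∂M/∂y = 18xy^2 - 4y + 12x^2y and ∂N/∂x = 18xy^2 - 4y + 12x^2y; equal, so the equation is exact.
Integrate M with respect to x (treating y as constant): ∫M dx = 3x^2y^3 - 2xy^2 + 2x^3y^2 + 3x^2 + h(y).
Differentiate w.r.t. y and set equal to N: all terms match, so h'(y) = 0 and h is a constant absorbed into C.
General solution: 3x^2y^3 - 2xy^2 + 2x^3y^2 + 3x^2 = C.


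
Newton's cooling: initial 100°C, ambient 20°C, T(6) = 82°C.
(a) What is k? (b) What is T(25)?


Newton's law: T(t) = T_a + (T₀ - T_a)e^(-kt).
(a) Use T(6) = 82: (82 - 20)/(100 - 20) = e^(-k·6), so k = -ln(0.775)/6 ≈ 0.0425.
(b) Apply k to t = 25: T(25) = 20 + (80)e^(-1.062) ≈ 47.7°C.


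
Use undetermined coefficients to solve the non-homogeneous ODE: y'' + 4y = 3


Homogeneous part: r² + 4 = 0 ⇒ r = ±2i, so y_h = C₁cos(2x) + C₂sin(2x).
Try constant y_p = A; plug in: 4A = 3 ⇒ A = 3/4.
General solution: y = C₁cos(2x) + C₂sin(2x) + 3/4.


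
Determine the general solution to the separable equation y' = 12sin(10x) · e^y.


Separate: e^(-y) dy = 12sin(10x) dx.
Integrate: -e^(-y) = -(6/5)cos(10x) + C₀.
Rearrange: e^(-y) = (6/5)cos(10x) + C.
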